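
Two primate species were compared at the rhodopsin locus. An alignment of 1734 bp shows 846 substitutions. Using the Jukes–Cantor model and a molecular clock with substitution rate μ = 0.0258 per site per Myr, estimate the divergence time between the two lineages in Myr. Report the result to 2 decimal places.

p = 846/1734 ≈ 0.487889.
d = −(3/4) ln(1 − 4p/3) = −0.75 ln(1 − 0.650519) = −0.75 ln(0.349481)
  = −0.75 × (-1.051306) = 0.788480 substitutions/site.
Under a molecular clock d = 2μt, so t = d/(2μ) = 0.788480 / (2 × 0.0258) = 15.28 Myr.

15.28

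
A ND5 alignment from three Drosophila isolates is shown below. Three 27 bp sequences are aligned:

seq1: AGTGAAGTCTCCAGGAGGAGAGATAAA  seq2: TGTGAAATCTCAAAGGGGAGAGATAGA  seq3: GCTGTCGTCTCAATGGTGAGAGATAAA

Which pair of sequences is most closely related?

seq1–seq2: 6/27 differ, p = 0.222, d = 0.264.
seq1–seq3: 8/27 differ, p = 0.296, d = 0.377.
seq2–seq3: 8/27 differ, p = 0.296, d = 0.377.
The smallest distance is between seq1 and seq2.

seq1 and seq2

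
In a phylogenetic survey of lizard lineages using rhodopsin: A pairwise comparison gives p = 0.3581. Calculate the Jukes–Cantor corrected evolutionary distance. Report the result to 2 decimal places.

0.49

d = −(3/4) ln(1 − 4p/3) = −0.75 ln(1 − 0.477467) = −0.75 ln(0.522533)
  = −0.75 × (-0.649067) = 0.486800 substitutions/site.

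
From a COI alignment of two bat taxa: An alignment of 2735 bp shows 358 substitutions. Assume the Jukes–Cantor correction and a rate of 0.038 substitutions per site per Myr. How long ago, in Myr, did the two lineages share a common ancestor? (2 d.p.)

p = 358/2735 ≈ 0.130896.
d = −(3/4) ln(1 − 4p/3) = −0.75 ln(1 − 0.174528) = −0.75 ln(0.825472)
  = −0.75 × (-0.191800) = 0.143850 substitutions/site.
Under a molecular clock d = 2μt, so t = d/(2μ) = 0.143850 / (2 × 0.038) = 1.89 Myr.

1.89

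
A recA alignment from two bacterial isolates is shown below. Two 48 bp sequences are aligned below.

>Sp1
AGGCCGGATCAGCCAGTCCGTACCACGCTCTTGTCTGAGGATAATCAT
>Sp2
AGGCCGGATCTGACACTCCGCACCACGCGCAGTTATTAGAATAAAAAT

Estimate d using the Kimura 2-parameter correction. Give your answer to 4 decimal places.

Of 48 sites, 2 differences are transitions and 11 are transversions, so P = 2/48 ≈ 0.041667 and Q = 11/48 ≈ 0.229167.
Under the Kimura two-parameter model, d = −½ ln(1 − 2P − Q) − ¼ ln(1 − 2Q).
1 − 2P − Q = 0.687499, giving −½ ln(0.687499) = 0.187347.
1 − 2Q = 0.541666, giving −¼ ln(0.541666) = 0.153276.
d = 0.187347 + 0.153276 = 0.340623.

0.3406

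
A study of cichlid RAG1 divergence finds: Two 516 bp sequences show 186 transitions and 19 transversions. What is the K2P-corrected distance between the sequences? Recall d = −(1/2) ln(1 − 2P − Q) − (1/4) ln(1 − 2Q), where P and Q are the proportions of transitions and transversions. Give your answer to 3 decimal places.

0.728

P = 186/516 ≈ 0.360465 and Q = 19/516 ≈ 0.036822.
Under the Kimura two-parameter model, d = −½ ln(1 − 2P − Q) − ¼ ln(1 − 2Q).
1 − 2P − Q = 0.242248, giving −½ ln(0.242248) = 0.708897.
1 − 2Q = 0.926356, giving −¼ ln(0.926356) = 0.019124.
d = 0.708897 + 0.019124 = 0.728021.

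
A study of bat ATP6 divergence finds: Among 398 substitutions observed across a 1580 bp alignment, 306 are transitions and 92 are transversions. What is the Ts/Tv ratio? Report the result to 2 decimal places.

R = 306/92 = 3.326086… ≈ 3.33 (to 2 d.p.).

3.33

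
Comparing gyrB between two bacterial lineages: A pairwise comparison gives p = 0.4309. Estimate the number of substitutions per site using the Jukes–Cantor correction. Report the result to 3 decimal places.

0.641

d = −(3/4) ln(1 − 4p/3) = −0.75 ln(1 − 0.574533) = −0.75 ln(0.425467)
  = −0.75 × (-0.854568) = 0.640926 substitutions/site.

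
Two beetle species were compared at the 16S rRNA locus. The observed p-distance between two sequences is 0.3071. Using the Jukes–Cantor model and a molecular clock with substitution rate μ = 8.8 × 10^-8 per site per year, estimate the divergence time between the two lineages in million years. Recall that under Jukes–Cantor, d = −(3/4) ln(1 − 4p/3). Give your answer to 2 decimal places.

d = −(3/4) ln(1 − 4p/3) = −0.75 ln(1 − 0.409467) = −0.75 ln(0.590533)
  = −0.75 × (-0.526730) = 0.395048 substitutions/site.
Under a molecular clock d = 2μt, so t = d/(2μ) = 0.395048 / (2 × 8.8 × 10^-8) = 2.24 million years.

2.24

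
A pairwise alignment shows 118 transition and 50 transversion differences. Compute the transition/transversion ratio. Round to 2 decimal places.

2.36

R = 118/50 = 2.36.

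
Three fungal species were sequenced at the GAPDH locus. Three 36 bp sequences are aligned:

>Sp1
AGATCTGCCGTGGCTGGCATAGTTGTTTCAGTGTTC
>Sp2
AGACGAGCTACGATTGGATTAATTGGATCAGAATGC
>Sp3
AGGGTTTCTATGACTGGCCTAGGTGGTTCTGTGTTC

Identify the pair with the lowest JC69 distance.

Sp1 and Sp3

Sp1–Sp2: 16/36 differ, p = 0.444, d = 0.673.
Sp1–Sp3: 11/36 differ, p = 0.306, d = 0.392.
Sp2–Sp3: 16/36 differ, p = 0.444, d = 0.673.
The smallest distance is between Sp1 and Sp3.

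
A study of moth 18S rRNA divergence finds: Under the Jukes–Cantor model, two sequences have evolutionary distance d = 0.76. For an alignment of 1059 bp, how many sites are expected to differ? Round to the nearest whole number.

506

Invert JC69: p = (3/4)(1 − e^(−4d/3)) = 0.75 × (1 − e^(-1.013333)) = 0.75 × (1 − 0.363007) = 0.477745.
Expected differing sites = pL ≈ 0.477745 × 1059 = 505.931955 ≈ 506.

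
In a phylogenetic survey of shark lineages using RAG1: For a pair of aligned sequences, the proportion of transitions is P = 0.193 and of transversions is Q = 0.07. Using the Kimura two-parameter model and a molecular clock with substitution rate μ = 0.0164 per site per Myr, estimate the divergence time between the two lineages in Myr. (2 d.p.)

Under the Kimura two-parameter model, d = −½ ln(1 − 2P − Q) − ¼ ln(1 − 2Q).
1 − 2P − Q = 0.544, giving −½ ln(0.544) = 0.304403.
1 − 2Q = 0.86, giving −¼ ln(0.86) = 0.037706.
d = 0.304403 + 0.037706 = 0.342109.
Under a molecular clock d = 2μt, so t = d/(2μ) = 0.342109 / (2 × 0.0164) = 10.43 Myr.

10.43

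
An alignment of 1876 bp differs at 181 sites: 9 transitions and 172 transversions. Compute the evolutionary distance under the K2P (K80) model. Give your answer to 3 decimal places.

0.104

P = 9/1876 ≈ 0.004797 and Q = 172/1876 ≈ 0.091684.
Under the Kimura two-parameter model, d = −½ ln(1 − 2P − Q) − ¼ ln(1 − 2Q).
1 − 2P − Q = 0.898722, giving −½ ln(0.898722) = 0.053391.
1 − 2Q = 0.816632, giving −¼ ln(0.816632) = 0.050642.
d = 0.053391 + 0.050642 = 0.104033.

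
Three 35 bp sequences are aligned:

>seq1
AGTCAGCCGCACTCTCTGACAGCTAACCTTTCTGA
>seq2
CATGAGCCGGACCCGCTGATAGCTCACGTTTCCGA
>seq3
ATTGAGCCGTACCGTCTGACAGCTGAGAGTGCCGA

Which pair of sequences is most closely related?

seq1 and seq2

seq1–seq2: 10/35 differ, p = 0.286, d = 0.360.
seq1–seq3: 11/35 differ, p = 0.314, d = 0.407.
seq2–seq3: 11/35 differ, p = 0.314, d = 0.407.
The smallest distance is between seq1 and seq2.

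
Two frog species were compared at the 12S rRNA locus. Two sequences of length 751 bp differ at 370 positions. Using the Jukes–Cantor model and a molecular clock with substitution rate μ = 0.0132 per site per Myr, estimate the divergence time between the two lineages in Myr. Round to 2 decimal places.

30.39

p = 370/751 ≈ 0.492676.
d = −(3/4) ln(1 − 4p/3) = −0.75 ln(1 − 0.656901) = −0.75 ln(0.343099)
  = −0.75 × (-1.069736) = 0.802302 substitutions/site.
Under a molecular clock d = 2μt, so t = d/(2μ) = 0.802302 / (2 × 0.0132) = 30.39 Myr.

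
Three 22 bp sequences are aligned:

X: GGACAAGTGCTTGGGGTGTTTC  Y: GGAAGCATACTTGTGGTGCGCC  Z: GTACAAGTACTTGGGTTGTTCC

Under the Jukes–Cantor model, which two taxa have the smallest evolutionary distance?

X–Y: 9/22 differ, p = 0.409, d = 0.591.
X–Z: 4/22 differ, p = 0.182, d = 0.208.
Y–Z: 9/22 differ, p = 0.409, d = 0.591.
The smallest distance is between X and Z.

X and Z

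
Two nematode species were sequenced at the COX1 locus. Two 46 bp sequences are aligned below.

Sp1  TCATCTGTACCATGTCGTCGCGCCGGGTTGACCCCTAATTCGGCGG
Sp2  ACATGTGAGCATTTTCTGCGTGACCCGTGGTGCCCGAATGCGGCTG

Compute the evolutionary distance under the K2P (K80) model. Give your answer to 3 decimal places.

Of 46 sites, 2 differences are transitions and 17 are transversions, so P = 2/46 ≈ 0.043478 and Q = 17/46 ≈ 0.369565.
Under the Kimura two-parameter model, d = −½ ln(1 − 2P − Q) − ¼ ln(1 − 2Q).
1 − 2P − Q = 0.543479, giving −½ ln(0.543479) = 0.304882.
1 − 2Q = 0.26087, giving −¼ ln(0.26087) = 0.335933.
d = 0.304882 + 0.335933 = 0.640815.

0.641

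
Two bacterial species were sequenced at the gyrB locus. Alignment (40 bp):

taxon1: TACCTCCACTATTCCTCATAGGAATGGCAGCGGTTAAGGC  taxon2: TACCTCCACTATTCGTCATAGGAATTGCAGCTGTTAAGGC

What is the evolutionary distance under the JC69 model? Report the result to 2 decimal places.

The sequences differ at 3 of 40 sites (15, 26, 32), so p = 3/40 = 0.075.
d = −(3/4) ln(1 − 4p/3) = −0.75 ln(1 − 0.1) = −0.75 ln(0.9)
  = −0.75 × (-0.105361) = 0.079021 substitutions/site.

0.08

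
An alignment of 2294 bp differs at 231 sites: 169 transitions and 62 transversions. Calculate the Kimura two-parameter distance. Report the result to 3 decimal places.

P = 169/2294 ≈ 0.07367 and Q = 62/2294 ≈ 0.027027.
Under the Kimura two-parameter model, d = −½ ln(1 − 2P − Q) − ¼ ln(1 − 2Q).
1 − 2P − Q = 0.825633, giving −½ ln(0.825633) = 0.095802.
1 − 2Q = 0.945946, giving −¼ ln(0.945946) = 0.013892.
d = 0.095802 + 0.013892 = 0.109694.

0.110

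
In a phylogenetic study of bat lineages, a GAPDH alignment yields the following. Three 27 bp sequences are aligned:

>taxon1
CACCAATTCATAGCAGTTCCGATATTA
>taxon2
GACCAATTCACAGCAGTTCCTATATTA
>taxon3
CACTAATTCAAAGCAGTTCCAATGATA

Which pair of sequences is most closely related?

taxon1 and taxon2

taxon1–taxon2: 3/27 differ, p = 0.111, d = 0.120.
taxon1–taxon3: 5/27 differ, p = 0.185, d = 0.213.
taxon2–taxon3: 6/27 differ, p = 0.222, d = 0.264.
The smallest distance is between taxon1 and taxon2.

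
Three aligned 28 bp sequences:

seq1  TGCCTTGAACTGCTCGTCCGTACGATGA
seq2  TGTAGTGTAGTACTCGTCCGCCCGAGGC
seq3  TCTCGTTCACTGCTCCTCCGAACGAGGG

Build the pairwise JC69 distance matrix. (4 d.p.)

seq1–seq2: 10/28 sites differ → p ≈ 0.357143, d = −0.75 ln(1 − 0.476191) = 0.484971 ≈ 0.4850.
seq1–seq3: 9/28 sites differ → p ≈ 0.321429, d = −0.75 ln(1 − 0.428572) = 0.419713 ≈ 0.4197.
seq2–seq3: 10/28 sites differ → p ≈ 0.357143, d = −0.75 ln(1 − 0.476191) = 0.484971 ≈ 0.4850.

d(seq1,seq2) = 0.4850, d(seq1,seq3) = 0.4197, d(seq2,seq3) = 0.4850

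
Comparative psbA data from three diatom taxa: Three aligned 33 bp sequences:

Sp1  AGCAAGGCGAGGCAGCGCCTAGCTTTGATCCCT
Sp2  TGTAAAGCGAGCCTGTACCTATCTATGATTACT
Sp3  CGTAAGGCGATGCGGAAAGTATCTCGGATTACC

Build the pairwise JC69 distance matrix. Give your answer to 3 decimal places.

d(Sp1,Sp2) = 0.441, d(Sp1,Sp3) = 0.625, d(Sp2,Sp3) = 0.441

Sp1–Sp2: 11/33 sites differ → p ≈ 0.333333, d = −0.75 ln(1 − 0.444444) = 0.440839 ≈ 0.441.
Sp1–Sp3: 14/33 sites differ → p ≈ 0.424242, d = −0.75 ln(1 − 0.565656) = 0.625439 ≈ 0.625.
Sp2–Sp3: 11/33 sites differ → p ≈ 0.333333, d = −0.75 ln(1 − 0.444444) = 0.440839 ≈ 0.441.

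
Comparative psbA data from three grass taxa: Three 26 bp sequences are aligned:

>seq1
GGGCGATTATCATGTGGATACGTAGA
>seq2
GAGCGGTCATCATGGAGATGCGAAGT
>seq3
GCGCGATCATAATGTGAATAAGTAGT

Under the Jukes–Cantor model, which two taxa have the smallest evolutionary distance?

seq1–seq2: 8/26 differ, p = 0.308, d = 0.396.
seq1–seq3: 6/26 differ, p = 0.231, d = 0.276.
seq2–seq3: 9/26 differ, p = 0.346, d = 0.464.
The smallest distance is between seq1 and seq3.

seq1 and seq3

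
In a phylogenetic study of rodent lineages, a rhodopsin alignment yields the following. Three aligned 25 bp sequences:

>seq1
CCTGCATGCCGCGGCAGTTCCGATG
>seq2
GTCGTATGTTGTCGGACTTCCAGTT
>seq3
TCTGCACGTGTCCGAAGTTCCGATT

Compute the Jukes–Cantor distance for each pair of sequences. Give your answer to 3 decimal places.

d(seq1,seq2) = 0.886, d(seq1,seq3) = 0.417, d(seq2,seq3) = 0.766

seq1–seq2: 13/25 sites differ → p = 0.52, d = −0.75 ln(1 − 0.693333) = 0.886495 ≈ 0.886.
seq1–seq3: 8/25 sites differ → p = 0.32, d = −0.75 ln(1 − 0.426667) = 0.417216 ≈ 0.417.
seq2–seq3: 12/25 sites differ → p = 0.48, d = −0.75 ln(1 − 0.64) = 0.766238 ≈ 0.766.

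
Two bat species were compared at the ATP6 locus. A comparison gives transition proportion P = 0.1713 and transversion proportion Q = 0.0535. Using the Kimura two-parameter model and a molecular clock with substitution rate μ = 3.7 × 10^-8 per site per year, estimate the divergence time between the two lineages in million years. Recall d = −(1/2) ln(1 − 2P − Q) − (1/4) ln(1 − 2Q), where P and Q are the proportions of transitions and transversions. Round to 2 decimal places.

Under the Kimura two-parameter model, d = −½ ln(1 − 2P − Q) − ¼ ln(1 − 2Q).
1 − 2P − Q = 0.6039, giving −½ ln(0.6039) = 0.252173.
1 − 2Q = 0.893, giving −¼ ln(0.893) = 0.028292.
d = 0.252173 + 0.028292 = 0.280465.
Under a molecular clock d = 2μt, so t = d/(2μ) = 0.280465 / (2 × 3.7 × 10^-8) = 3.79 million years.

3.79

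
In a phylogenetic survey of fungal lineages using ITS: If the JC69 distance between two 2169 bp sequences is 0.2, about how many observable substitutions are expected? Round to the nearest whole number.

381

Invert JC69: p = (3/4)(1 − e^(−4d/3)) = 0.75 × (1 − e^(-0.266667)) = 0.75 × (1 − 0.765928) = 0.175554.
Expected differing sites = pL ≈ 0.175554 × 2169 = 380.776626 ≈ 381.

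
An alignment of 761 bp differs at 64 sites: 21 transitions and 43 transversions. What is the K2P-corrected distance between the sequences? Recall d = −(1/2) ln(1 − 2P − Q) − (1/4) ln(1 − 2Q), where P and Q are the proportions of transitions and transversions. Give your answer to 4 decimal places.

P = 21/761 ≈ 0.027595 and Q = 43/761 ≈ 0.056505.
Under the Kimura two-parameter model, d = −½ ln(1 − 2P − Q) − ¼ ln(1 − 2Q).
1 − 2P − Q = 0.888305, giving −½ ln(0.888305) = 0.059220.
1 − 2Q = 0.88699, giving −¼ ln(0.88699) = 0.029980.
d = 0.059220 + 0.029980 = 0.089200.

0.0892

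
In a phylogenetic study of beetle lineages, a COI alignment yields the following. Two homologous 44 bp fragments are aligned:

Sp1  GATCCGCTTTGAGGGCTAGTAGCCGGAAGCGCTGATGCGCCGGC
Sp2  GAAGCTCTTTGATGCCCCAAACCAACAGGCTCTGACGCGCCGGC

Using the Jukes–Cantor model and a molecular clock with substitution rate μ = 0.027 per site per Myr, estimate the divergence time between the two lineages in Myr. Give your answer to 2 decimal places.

9.21

The sequences differ at 16 of 44 sites, so p = 16/44 ≈ 0.363636.
d = −(3/4) ln(1 − 4p/3) = −0.75 ln(1 − 0.484848) = −0.75 ln(0.515152)
  = −0.75 × (-0.663293) = 0.497470 substitutions/site.
Under a molecular clock d = 2μt, so t = d/(2μ) = 0.497470 / (2 × 0.027) = 9.21 Myr.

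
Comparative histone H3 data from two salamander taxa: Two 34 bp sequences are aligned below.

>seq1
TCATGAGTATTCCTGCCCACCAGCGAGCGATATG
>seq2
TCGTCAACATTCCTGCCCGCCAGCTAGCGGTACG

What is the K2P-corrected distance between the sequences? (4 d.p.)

Of 34 sites, 6 differences are transitions and 2 are transversions, so P = 6/34 ≈ 0.176471 and Q = 2/34 ≈ 0.058824.
Under the Kimura two-parameter model, d = −½ ln(1 − 2P − Q) − ¼ ln(1 − 2Q).
1 − 2P − Q = 0.588234, giving −½ ln(0.588234) = 0.265315.
1 − 2Q = 0.882352, giving −¼ ln(0.882352) = 0.031291.
d = 0.265315 + 0.031291 = 0.296606.

0.2966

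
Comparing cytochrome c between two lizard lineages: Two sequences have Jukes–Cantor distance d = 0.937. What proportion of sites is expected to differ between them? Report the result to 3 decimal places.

p = (3/4)(1 − e^(−4d/3)) = 0.75 × (1 − e^(-1.249333)) = 0.75 × (1 − 0.286696) = 0.534978.

0.535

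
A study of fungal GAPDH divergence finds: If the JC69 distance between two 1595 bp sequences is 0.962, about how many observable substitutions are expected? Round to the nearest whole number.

Invert JC69: p = (3/4)(1 − e^(−4d/3)) = 0.75 × (1 − e^(-1.282667)) = 0.75 × (1 − 0.277297) = 0.542027.
Expected differing sites = pL ≈ 0.542027 × 1595 = 864.533065 ≈ 865.

865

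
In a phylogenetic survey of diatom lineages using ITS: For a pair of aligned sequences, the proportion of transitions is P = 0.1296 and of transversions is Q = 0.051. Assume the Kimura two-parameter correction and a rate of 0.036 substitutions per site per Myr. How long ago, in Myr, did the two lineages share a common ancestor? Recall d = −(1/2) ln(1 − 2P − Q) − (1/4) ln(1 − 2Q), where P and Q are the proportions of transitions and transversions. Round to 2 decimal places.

Under the Kimura two-parameter model, d = −½ ln(1 − 2P − Q) − ¼ ln(1 − 2Q).
1 − 2P − Q = 0.6898, giving −½ ln(0.6898) = 0.185677.
1 − 2Q = 0.898, giving −¼ ln(0.898) = 0.026896.
d = 0.185677 + 0.026896 = 0.212573.
Under a molecular clock d = 2μt, so t = d/(2μ) = 0.212573 / (2 × 0.036) = 2.95 Myr.

2.95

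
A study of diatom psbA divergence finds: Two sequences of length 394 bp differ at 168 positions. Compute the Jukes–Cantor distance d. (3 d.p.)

0.630

p = 168/394 ≈ 0.426396.
d = −(3/4) ln(1 − 4p/3) = −0.75 ln(1 − 0.568528) = −0.75 ln(0.431472)
  = −0.75 × (-0.840553) = 0.630415 substitutions/site.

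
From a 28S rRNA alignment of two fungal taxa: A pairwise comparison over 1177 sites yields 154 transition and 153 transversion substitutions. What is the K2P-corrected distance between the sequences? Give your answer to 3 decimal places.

0.324

P = 154/1177 ≈ 0.130841 and Q = 153/1177 ≈ 0.129992.
Under the Kimura two-parameter model, d = −½ ln(1 − 2P − Q) − ¼ ln(1 − 2Q).
1 − 2P − Q = 0.608326, giving −½ ln(0.608326) = 0.248522.
1 − 2Q = 0.740016, giving −¼ ln(0.740016) = 0.075271.
d = 0.248522 + 0.075271 = 0.323793.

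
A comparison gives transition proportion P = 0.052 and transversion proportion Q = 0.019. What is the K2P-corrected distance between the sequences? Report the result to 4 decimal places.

0.0753

Under the Kimura two-parameter model, d = −½ ln(1 − 2P − Q) − ¼ ln(1 − 2Q).
1 − 2P − Q = 0.877, giving −½ ln(0.877) = 0.065624.
1 − 2Q = 0.962, giving −¼ ln(0.962) = 0.009685.
d = 0.065624 + 0.009685 = 0.075309.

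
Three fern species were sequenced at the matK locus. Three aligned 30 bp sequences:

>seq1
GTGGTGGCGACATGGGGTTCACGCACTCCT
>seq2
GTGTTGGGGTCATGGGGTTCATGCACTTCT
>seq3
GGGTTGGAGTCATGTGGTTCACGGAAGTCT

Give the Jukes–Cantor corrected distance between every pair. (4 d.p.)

seq1–seq2: 5/30 sites differ → p ≈ 0.166667, d = −0.75 ln(1 − 0.222223) = 0.188487 ≈ 0.1885.
seq1–seq3: 9/30 sites differ → p = 0.3, d = −0.75 ln(1 − 0.4) = 0.383119 ≈ 0.3831.
seq2–seq3: 7/30 sites differ → p ≈ 0.233333, d = −0.75 ln(1 − 0.311111) = 0.279506 ≈ 0.2795.

d(seq1,seq2) = 0.1885, d(seq1,seq3) = 0.3831, d(seq2,seq3) = 0.2795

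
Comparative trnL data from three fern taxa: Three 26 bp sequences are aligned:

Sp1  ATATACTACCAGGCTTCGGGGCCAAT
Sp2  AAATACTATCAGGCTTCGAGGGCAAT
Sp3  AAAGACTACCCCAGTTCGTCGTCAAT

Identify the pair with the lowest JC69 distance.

Sp1 and Sp2

Sp1–Sp2: 4/26 differ, p = 0.154, d = 0.172.
Sp1–Sp3: 9/26 differ, p = 0.346, d = 0.464.
Sp2–Sp3: 9/26 differ, p = 0.346, d = 0.464.
The smallest distance is between Sp1 and Sp2.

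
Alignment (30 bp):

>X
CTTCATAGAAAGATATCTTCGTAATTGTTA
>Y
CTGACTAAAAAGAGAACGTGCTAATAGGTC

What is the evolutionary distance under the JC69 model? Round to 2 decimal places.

The sequences differ at 12 of 30 sites, so p = 12/30 = 0.4.
d = −(3/4) ln(1 − 4p/3) = −0.75 ln(1 − 0.533333) = −0.75 ln(0.466667)
  = −0.75 × (-0.762139) = 0.571604 substitutions/site.

0.57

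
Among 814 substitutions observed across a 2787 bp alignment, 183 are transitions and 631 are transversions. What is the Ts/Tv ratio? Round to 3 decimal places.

0.290

R = 183/631 = 0.290015… ≈ 0.290 (to 3 d.p.).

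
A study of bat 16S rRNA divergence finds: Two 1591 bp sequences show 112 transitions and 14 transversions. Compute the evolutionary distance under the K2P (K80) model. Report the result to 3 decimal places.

P = 112/1591 ≈ 0.070396 and Q = 14/1591 ≈ 0.008799.
Under the Kimura two-parameter model, d = −½ ln(1 − 2P − Q) − ¼ ln(1 − 2Q).
1 − 2P − Q = 0.850409, giving −½ ln(0.850409) = 0.081019.
1 − 2Q = 0.982402, giving −¼ ln(0.982402) = 0.004439.
d = 0.081019 + 0.004439 = 0.085458.

0.085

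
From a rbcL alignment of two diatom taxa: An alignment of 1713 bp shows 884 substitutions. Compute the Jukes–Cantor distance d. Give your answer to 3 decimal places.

p = 884/1713 ≈ 0.516054.
d = −(3/4) ln(1 − 4p/3) = −0.75 ln(1 − 0.688072) = −0.75 ln(0.311928)
  = −0.75 × (-1.164983) = 0.873737 substitutions/site.

0.874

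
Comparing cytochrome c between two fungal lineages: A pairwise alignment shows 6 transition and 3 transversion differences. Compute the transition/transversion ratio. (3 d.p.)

2.000

R = 6/3 = 2.000.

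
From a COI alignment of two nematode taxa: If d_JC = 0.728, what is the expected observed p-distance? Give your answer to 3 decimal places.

p = (3/4)(1 − e^(−4d/3)) = 0.75 × (1 − e^(-0.970667)) = 0.75 × (1 − 0.378830) = 0.465878.

0.466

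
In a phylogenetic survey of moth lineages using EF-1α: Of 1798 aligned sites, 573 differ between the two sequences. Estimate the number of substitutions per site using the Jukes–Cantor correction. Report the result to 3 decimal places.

0.415

p = 573/1798 ≈ 0.318687.
d = −(3/4) ln(1 − 4p/3) = −0.75 ln(1 − 0.424916) = −0.75 ln(0.575084)
  = −0.75 × (-0.553239) = 0.414929 substitutions/site.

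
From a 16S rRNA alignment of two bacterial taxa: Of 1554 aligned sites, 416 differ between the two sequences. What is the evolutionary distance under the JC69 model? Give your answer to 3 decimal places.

p = 416/1554 ≈ 0.267696.
d = −(3/4) ln(1 − 4p/3) = −0.75 ln(1 − 0.356928) = −0.75 ln(0.643072)
  = −0.75 × (-0.441499) = 0.331124 substitutions/site.

0.331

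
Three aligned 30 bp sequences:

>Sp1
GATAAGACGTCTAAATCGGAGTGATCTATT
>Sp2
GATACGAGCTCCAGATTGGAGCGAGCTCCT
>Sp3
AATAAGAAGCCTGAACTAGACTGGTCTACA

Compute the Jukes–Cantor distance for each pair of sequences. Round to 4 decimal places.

Sp1–Sp2: 10/30 sites differ → p ≈ 0.333333, d = −0.75 ln(1 − 0.444444) = 0.440839 ≈ 0.4408.
Sp1–Sp3: 11/30 sites differ → p ≈ 0.366667, d = −0.75 ln(1 − 0.488889) = 0.503376 ≈ 0.5034.
Sp2–Sp3: 16/30 sites differ → p ≈ 0.533333, d = −0.75 ln(1 − 0.711111) = 0.931285 ≈ 0.9313.

d(Sp1,Sp2) = 0.4408, d(Sp1,Sp3) = 0.5034, d(Sp2,Sp3) = 0.9313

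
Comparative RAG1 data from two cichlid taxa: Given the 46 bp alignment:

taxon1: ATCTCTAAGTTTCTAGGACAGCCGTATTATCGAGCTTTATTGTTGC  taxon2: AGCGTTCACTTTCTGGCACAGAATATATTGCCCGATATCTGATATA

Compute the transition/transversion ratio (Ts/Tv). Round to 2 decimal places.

0.14

Transitions are A↔G and C↔T; transversions are all other mismatches.
Transitions: 3. Transversions: 22.
R = 3/22 = 0.136363… ≈ 0.14 (to 2 d.p.).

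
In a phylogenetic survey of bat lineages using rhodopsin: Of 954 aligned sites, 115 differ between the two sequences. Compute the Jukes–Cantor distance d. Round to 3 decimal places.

p = 115/954 ≈ 0.120545.
d = −(3/4) ln(1 − 4p/3) = −0.75 ln(1 − 0.160727) = −0.75 ln(0.839273)
  = −0.75 × (-0.175219) = 0.131414 substitutions/site.

0.131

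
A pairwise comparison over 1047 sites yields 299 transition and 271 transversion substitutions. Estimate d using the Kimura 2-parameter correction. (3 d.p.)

1.068

P = 299/1047 ≈ 0.285578 and Q = 271/1047 ≈ 0.258835.
Under the Kimura two-parameter model, d = −½ ln(1 − 2P − Q) − ¼ ln(1 − 2Q).
1 − 2P − Q = 0.170009, giving −½ ln(0.170009) = 0.885952.
1 − 2Q = 0.48233, giving −¼ ln(0.48233) = 0.182282.
d = 0.885952 + 0.182282 = 1.068234.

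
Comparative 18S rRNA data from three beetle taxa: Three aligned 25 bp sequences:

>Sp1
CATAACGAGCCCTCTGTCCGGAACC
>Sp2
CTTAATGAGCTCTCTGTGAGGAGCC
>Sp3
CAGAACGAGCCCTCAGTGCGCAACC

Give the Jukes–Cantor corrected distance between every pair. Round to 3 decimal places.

d(Sp1,Sp2) = 0.289, d(Sp1,Sp3) = 0.180, d(Sp2,Sp3) = 0.417

Sp1–Sp2: 6/25 sites differ → p = 0.24, d = −0.75 ln(1 − 0.32) = 0.289247 ≈ 0.289.
Sp1–Sp3: 4/25 sites differ → p = 0.16, d = −0.75 ln(1 − 0.213333) = 0.179963 ≈ 0.180.
Sp2–Sp3: 8/25 sites differ → p = 0.32, d = −0.75 ln(1 − 0.426667) = 0.417216 ≈ 0.417.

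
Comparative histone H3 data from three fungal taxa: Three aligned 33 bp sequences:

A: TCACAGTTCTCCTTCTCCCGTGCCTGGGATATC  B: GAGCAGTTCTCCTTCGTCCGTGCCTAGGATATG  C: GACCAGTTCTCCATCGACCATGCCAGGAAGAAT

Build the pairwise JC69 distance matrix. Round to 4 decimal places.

A–B: 7/33 sites differ → p ≈ 0.212121, d = −0.75 ln(1 − 0.282828) = 0.249330 ≈ 0.2493.
A–C: 12/33 sites differ → p ≈ 0.363636, d = −0.75 ln(1 − 0.484848) = 0.497470 ≈ 0.4975.
B–C: 10/33 sites differ → p ≈ 0.30303, d = −0.75 ln(1 − 0.40404) = 0.388186 ≈ 0.3882.

d(A,B) = 0.2493, d(A,C) = 0.4975, d(B,C) = 0.3882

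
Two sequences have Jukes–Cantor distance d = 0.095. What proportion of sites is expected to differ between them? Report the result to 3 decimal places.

0.089

p = (3/4)(1 − e^(−4d/3)) = 0.75 × (1 − e^(-0.126667)) = 0.75 × (1 − 0.881027) = 0.089230.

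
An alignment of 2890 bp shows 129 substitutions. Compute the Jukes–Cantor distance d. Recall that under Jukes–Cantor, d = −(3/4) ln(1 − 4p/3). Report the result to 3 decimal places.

0.046

p = 129/2890 ≈ 0.044637.
d = −(3/4) ln(1 − 4p/3) = −0.75 ln(1 − 0.059516) = −0.75 ln(0.940484)
  = −0.75 × (-0.061361) = 0.046021 substitutions/site.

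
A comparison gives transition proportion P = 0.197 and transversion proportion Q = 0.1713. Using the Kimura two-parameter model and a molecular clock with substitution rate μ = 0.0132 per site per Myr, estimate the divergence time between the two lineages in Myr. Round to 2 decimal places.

Under the Kimura two-parameter model, d = −½ ln(1 − 2P − Q) − ¼ ln(1 − 2Q).
1 − 2P − Q = 0.4347, giving −½ ln(0.4347) = 0.416550.
1 − 2Q = 0.6574, giving −¼ ln(0.6574) = 0.104866.
d = 0.416550 + 0.104866 = 0.521416.
Under a molecular clock d = 2μt, so t = d/(2μ) = 0.521416 / (2 × 0.0132) = 19.75 Myr.

19.75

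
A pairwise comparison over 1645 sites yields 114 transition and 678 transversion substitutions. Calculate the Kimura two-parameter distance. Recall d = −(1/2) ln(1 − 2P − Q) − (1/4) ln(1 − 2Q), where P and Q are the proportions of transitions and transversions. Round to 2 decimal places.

P = 114/1645 ≈ 0.069301 and Q = 678/1645 ≈ 0.412158.
Under the Kimura two-parameter model, d = −½ ln(1 − 2P − Q) − ¼ ln(1 − 2Q).
1 − 2P − Q = 0.44924, giving −½ ln(0.44924) = 0.400099.
1 − 2Q = 0.175684, giving −¼ ln(0.175684) = 0.434767.
d = 0.400099 + 0.434767 = 0.834866.

0.83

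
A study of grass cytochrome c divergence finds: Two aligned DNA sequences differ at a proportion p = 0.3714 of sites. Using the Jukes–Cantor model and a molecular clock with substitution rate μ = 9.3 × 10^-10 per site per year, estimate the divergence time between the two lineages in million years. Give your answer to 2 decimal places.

d = −(3/4) ln(1 − 4p/3) = −0.75 ln(1 − 0.4952) = −0.75 ln(0.5048)
  = −0.75 × (-0.683593) = 0.512695 substitutions/site.
Under a molecular clock d = 2μt, so t = d/(2μ) = 0.512695 / (2 × 9.3 × 10^-10) = 275.64 million years.

275.64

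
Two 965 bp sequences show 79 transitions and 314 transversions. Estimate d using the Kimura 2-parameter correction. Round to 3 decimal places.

0.599

P = 79/965 ≈ 0.081865 and Q = 314/965 ≈ 0.325389.
Under the Kimura two-parameter model, d = −½ ln(1 − 2P − Q) − ¼ ln(1 − 2Q).
1 − 2P − Q = 0.510881, giving −½ ln(0.510881) = 0.335809.
1 − 2Q = 0.349222, giving −¼ ln(0.349222) = 0.263012.
d = 0.335809 + 0.263012 = 0.598821.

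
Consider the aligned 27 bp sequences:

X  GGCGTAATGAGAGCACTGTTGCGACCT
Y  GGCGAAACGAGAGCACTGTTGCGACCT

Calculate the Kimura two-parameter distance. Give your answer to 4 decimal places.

0.0781

Of 27 sites, 1 differences are transitions and 1 are transversions, so P = 1/27 ≈ 0.037037 and Q = 1/27 ≈ 0.037037.
Under the Kimura two-parameter model, d = −½ ln(1 − 2P − Q) − ¼ ln(1 − 2Q).
1 − 2P − Q = 0.888889, giving −½ ln(0.888889) = 0.058891.
1 − 2Q = 0.925926, giving −¼ ln(0.925926) = 0.019240.
d = 0.058891 + 0.019240 = 0.078131.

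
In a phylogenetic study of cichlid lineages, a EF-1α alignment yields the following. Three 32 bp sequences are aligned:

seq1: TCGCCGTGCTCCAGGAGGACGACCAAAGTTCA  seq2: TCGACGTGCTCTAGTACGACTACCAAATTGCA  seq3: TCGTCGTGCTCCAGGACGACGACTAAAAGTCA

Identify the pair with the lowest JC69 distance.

seq1–seq2: 7/32 differ, p = 0.219, d = 0.259.
seq1–seq3: 5/32 differ, p = 0.156, d = 0.175.
seq2–seq3: 8/32 differ, p = 0.250, d = 0.304.
The smallest distance is between seq1 and seq3.

seq1 and seq3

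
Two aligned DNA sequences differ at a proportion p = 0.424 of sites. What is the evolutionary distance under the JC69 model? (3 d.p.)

0.625

d = −(3/4) ln(1 − 4p/3) = −0.75 ln(1 − 0.565333) = −0.75 ln(0.434667)
  = −0.75 × (-0.833175) = 0.624881 substitutions/site.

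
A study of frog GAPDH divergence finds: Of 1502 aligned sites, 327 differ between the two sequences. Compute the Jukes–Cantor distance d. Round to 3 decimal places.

p = 327/1502 ≈ 0.21771.
d = −(3/4) ln(1 − 4p/3) = −0.75 ln(1 − 0.29028) = −0.75 ln(0.70972)
  = −0.75 × (-0.342885) = 0.257164 substitutions/site.

0.257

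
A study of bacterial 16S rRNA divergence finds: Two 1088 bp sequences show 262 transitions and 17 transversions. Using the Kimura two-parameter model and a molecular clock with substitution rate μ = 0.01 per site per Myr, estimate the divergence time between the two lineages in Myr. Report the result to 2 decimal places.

P = 262/1088 ≈ 0.240809 and Q = 17/1088 = 0.015625.
Under the Kimura two-parameter model, d = −½ ln(1 − 2P − Q) − ¼ ln(1 − 2Q).
1 − 2P − Q = 0.502757, giving −½ ln(0.502757) = 0.343824.
1 − 2Q = 0.96875, giving −¼ ln(0.96875) = 0.007937.
d = 0.343824 + 0.007937 = 0.351761.
Under a molecular clock d = 2μt, so t = d/(2μ) = 0.351761 / (2 × 0.01) = 17.59 Myr.

17.59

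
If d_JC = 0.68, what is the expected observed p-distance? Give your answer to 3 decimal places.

p = (3/4)(1 − e^(−4d/3)) = 0.75 × (1 − e^(-0.906667)) = 0.75 × (1 − 0.403868) = 0.447099.

0.447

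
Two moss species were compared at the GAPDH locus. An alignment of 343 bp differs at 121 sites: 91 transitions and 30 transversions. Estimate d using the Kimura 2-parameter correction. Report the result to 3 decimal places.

P = 91/343 ≈ 0.265306 and Q = 30/343 ≈ 0.087464.
Under the Kimura two-parameter model, d = −½ ln(1 − 2P − Q) − ¼ ln(1 − 2Q).
1 − 2P − Q = 0.381924, giving −½ ln(0.381924) = 0.481267.
1 − 2Q = 0.825072, giving −¼ ln(0.825072) = 0.048071.
d = 0.481267 + 0.048071 = 0.529338.

0.529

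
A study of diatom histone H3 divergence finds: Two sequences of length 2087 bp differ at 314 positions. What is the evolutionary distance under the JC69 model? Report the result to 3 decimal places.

0.168

p = 314/2087 ≈ 0.150455.
d = −(3/4) ln(1 − 4p/3) = −0.75 ln(1 − 0.200607) = −0.75 ln(0.799393)
  = −0.75 × (-0.223903) = 0.167927 substitutions/site.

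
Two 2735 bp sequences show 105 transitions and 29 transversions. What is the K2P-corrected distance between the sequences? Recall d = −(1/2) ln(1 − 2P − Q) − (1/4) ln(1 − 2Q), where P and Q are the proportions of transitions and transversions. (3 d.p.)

0.051

P = 105/2735 ≈ 0.038391 and Q = 29/2735 ≈ 0.010603.
Under the Kimura two-parameter model, d = −½ ln(1 − 2P − Q) − ¼ ln(1 − 2Q).
1 − 2P − Q = 0.912615, giving −½ ln(0.912615) = 0.045721.
1 − 2Q = 0.978794, giving −¼ ln(0.978794) = 0.005359.
d = 0.045721 + 0.005359 = 0.051080.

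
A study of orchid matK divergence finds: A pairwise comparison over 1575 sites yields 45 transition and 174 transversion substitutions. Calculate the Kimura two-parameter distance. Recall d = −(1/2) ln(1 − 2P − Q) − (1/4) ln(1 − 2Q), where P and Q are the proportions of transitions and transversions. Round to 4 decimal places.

0.1542

P = 45/1575 ≈ 0.028571 and Q = 174/1575 ≈ 0.110476.
Under the Kimura two-parameter model, d = −½ ln(1 − 2P − Q) − ¼ ln(1 − 2Q).
1 − 2P − Q = 0.832382, giving −½ ln(0.832382) = 0.091732.
1 − 2Q = 0.779048, giving −¼ ln(0.779048) = 0.062421.
d = 0.091732 + 0.062421 = 0.154153.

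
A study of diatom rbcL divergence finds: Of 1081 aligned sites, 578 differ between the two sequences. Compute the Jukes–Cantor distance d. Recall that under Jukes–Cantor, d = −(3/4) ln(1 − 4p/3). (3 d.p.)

p = 578/1081 ≈ 0.53469.
d = −(3/4) ln(1 − 4p/3) = −0.75 ln(1 − 0.71292) = −0.75 ln(0.28708)
  = −0.75 × (-1.247994) = 0.935996 substitutions/site.

0.936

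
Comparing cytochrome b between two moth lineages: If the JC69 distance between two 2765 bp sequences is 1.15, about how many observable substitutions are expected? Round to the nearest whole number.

Invert JC69: p = (3/4)(1 − e^(−4d/3)) = 0.75 × (1 − e^(-1.533333)) = 0.75 × (1 − 0.215815) = 0.588139.
Expected differing sites = pL ≈ 0.588139 × 2765 = 1626.204335 ≈ 1626.

1626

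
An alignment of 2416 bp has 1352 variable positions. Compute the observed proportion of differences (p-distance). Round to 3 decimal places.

p = 1352/2416 = 0.559602… ≈ 0.560 (to 3 d.p.).

0.560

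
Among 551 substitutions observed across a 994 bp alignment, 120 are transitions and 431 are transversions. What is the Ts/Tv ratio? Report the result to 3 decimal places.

R = 120/431 = 0.278422… ≈ 0.278 (to 3 d.p.).

0.278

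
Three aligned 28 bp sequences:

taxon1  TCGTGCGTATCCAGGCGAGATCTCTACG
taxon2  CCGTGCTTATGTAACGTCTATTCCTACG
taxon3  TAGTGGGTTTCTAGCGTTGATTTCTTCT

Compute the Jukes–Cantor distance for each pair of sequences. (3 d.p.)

taxon1–taxon2: 12/28 sites differ → p ≈ 0.428571, d = −0.75 ln(1 − 0.571428) = 0.635472 ≈ 0.635.
taxon1–taxon3: 11/28 sites differ → p ≈ 0.392857, d = −0.75 ln(1 − 0.523809) = 0.556452 ≈ 0.556.
taxon2–taxon3: 12/28 sites differ → p ≈ 0.428571, d = −0.75 ln(1 − 0.571428) = 0.635472 ≈ 0.635.

d(taxon1,taxon2) = 0.635, d(taxon1,taxon3) = 0.556, d(taxon2,taxon3) = 0.635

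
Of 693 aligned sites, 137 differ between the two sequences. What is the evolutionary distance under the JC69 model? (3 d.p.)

p = 137/693 ≈ 0.197691.
d = −(3/4) ln(1 − 4p/3) = −0.75 ln(1 − 0.263588) = −0.75 ln(0.736412)
  = −0.75 × (-0.305966) = 0.229475 substitutions/site.

0.229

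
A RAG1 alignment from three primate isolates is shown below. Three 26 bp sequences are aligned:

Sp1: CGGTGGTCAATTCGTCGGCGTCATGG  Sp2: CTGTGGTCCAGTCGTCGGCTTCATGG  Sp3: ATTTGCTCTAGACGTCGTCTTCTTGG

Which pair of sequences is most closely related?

Sp1–Sp2: 4/26 differ, p = 0.154, d = 0.172.
Sp1–Sp3: 10/26 differ, p = 0.385, d = 0.539.
Sp2–Sp3: 7/26 differ, p = 0.269, d = 0.334.
The smallest distance is between Sp1 and Sp2.

Sp1 and Sp2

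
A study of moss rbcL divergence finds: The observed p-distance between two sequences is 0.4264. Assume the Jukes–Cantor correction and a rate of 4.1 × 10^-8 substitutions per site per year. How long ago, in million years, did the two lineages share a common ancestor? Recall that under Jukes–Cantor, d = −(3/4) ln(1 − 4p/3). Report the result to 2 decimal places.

7.69

d = −(3/4) ln(1 − 4p/3) = −0.75 ln(1 − 0.568533) = −0.75 ln(0.431467)
  = −0.75 × (-0.840564) = 0.630423 substitutions/site.
Under a molecular clock d = 2μt, so t = d/(2μ) = 0.630423 / (2 × 4.1 × 10^-8) = 7.69 million years.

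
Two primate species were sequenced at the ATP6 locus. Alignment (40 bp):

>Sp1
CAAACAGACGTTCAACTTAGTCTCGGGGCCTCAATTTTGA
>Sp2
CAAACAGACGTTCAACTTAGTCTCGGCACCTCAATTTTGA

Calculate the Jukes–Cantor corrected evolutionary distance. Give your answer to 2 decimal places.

0.05

The sequences differ at 2 of 40 sites (27, 28), so p = 2/40 = 0.05.
d = −(3/4) ln(1 − 4p/3) = −0.75 ln(1 − 0.066667) = −0.75 ln(0.933333)
  = −0.75 × (-0.068993) = 0.051745 substitutions/site.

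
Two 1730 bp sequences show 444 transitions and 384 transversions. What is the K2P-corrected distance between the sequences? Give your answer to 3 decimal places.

0.811

P = 444/1730 ≈ 0.256647 and Q = 384/1730 ≈ 0.221965.
Under the Kimura two-parameter model, d = −½ ln(1 − 2P − Q) − ¼ ln(1 − 2Q).
1 − 2P − Q = 0.264741, giving −½ ln(0.264741) = 0.664502.
1 − 2Q = 0.55607, giving −¼ ln(0.55607) = 0.146715.
d = 0.664502 + 0.146715 = 0.811217.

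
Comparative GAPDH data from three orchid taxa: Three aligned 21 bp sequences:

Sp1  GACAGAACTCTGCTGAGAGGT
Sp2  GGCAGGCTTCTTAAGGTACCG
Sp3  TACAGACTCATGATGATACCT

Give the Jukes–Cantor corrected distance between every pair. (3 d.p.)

d(Sp1,Sp2) = 1.076, d(Sp1,Sp3) = 0.635, d(Sp2,Sp3) = 0.635

Sp1–Sp2: 12/21 sites differ → p ≈ 0.571429, d = −0.75 ln(1 − 0.761905) = 1.076314 ≈ 1.076.
Sp1–Sp3: 9/21 sites differ → p ≈ 0.428571, d = −0.75 ln(1 − 0.571428) = 0.635472 ≈ 0.635.
Sp2–Sp3: 9/21 sites differ → p ≈ 0.428571, d = −0.75 ln(1 − 0.571428) = 0.635472 ≈ 0.635.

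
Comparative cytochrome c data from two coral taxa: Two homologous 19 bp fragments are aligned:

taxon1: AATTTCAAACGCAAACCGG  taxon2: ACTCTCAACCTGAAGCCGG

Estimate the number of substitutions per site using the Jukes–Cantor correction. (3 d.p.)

The sequences differ at 6 of 19 sites (2, 4, 9, 11, 12, 15), so p = 6/19 ≈ 0.315789.
d = −(3/4) ln(1 − 4p/3) = −0.75 ln(1 − 0.421052) = −0.75 ln(0.578948)
  = −0.75 × (-0.546543) = 0.409907 substitutions/site.

0.410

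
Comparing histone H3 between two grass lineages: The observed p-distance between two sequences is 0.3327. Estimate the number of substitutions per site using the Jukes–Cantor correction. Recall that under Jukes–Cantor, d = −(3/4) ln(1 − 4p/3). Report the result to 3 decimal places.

d = −(3/4) ln(1 − 4p/3) = −0.75 ln(1 − 0.4436) = −0.75 ln(0.5564)
  = −0.75 × (-0.586268) = 0.439701 substitutions/site.

0.440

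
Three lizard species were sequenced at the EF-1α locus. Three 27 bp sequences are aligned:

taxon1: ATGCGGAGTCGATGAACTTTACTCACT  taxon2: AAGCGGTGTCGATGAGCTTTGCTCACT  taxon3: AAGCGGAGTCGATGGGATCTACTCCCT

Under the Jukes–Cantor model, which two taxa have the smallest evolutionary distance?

taxon1 and taxon2

taxon1–taxon2: 4/27 differ, p = 0.148, d = 0.165.
taxon1–taxon3: 6/27 differ, p = 0.222, d = 0.264.
taxon2–taxon3: 6/27 differ, p = 0.222, d = 0.264.
The smallest distance is between taxon1 and taxon2.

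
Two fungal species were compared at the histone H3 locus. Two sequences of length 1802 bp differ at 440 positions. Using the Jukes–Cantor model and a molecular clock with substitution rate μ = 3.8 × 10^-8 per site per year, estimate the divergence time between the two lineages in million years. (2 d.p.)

3.89

p = 440/1802 ≈ 0.244173.
d = −(3/4) ln(1 − 4p/3) = −0.75 ln(1 − 0.325564) = −0.75 ln(0.674436)
  = −0.75 × (-0.393878) = 0.295409 substitutions/site.
Under a molecular clock d = 2μt, so t = d/(2μ) = 0.295409 / (2 × 3.8 × 10^-8) = 3.89 million years.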